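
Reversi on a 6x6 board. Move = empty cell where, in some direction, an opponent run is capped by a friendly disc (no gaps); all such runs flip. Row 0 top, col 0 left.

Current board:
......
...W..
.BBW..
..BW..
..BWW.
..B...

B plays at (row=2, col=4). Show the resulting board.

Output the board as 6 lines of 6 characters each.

Answer: ......
...W..
.BBBB.
..BB..
..BWW.
..B...

Derivation:
Place B at (2,4); scan 8 dirs for brackets.
Dir NW: opp run (1,3), next='.' -> no flip
Dir N: first cell '.' (not opp) -> no flip
Dir NE: first cell '.' (not opp) -> no flip
Dir W: opp run (2,3) capped by B -> flip
Dir E: first cell '.' (not opp) -> no flip
Dir SW: opp run (3,3) capped by B -> flip
Dir S: first cell '.' (not opp) -> no flip
Dir SE: first cell '.' (not opp) -> no flip
All flips: (2,3) (3,3)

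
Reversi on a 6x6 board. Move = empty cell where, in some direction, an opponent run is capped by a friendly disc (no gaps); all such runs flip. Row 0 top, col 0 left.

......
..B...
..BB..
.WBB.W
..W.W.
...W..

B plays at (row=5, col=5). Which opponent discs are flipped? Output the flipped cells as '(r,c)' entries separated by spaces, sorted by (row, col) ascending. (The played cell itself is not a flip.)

Answer: (4,4)

Derivation:
Dir NW: opp run (4,4) capped by B -> flip
Dir N: first cell '.' (not opp) -> no flip
Dir NE: edge -> no flip
Dir W: first cell '.' (not opp) -> no flip
Dir E: edge -> no flip
Dir SW: edge -> no flip
Dir S: edge -> no flip
Dir SE: edge -> no flip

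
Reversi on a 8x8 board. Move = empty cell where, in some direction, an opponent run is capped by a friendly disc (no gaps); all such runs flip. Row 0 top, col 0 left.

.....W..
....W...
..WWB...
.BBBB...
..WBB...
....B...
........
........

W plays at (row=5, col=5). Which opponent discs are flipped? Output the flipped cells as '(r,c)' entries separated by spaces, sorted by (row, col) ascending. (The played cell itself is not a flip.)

Answer: (3,3) (4,4)

Derivation:
Dir NW: opp run (4,4) (3,3) capped by W -> flip
Dir N: first cell '.' (not opp) -> no flip
Dir NE: first cell '.' (not opp) -> no flip
Dir W: opp run (5,4), next='.' -> no flip
Dir E: first cell '.' (not opp) -> no flip
Dir SW: first cell '.' (not opp) -> no flip
Dir S: first cell '.' (not opp) -> no flip
Dir SE: first cell '.' (not opp) -> no flip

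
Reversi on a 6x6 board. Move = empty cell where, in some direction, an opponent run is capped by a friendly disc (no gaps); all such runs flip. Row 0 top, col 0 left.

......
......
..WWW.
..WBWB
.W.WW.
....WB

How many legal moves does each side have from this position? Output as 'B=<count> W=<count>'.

Answer: B=5 W=1

Derivation:
-- B to move --
(1,1): flips 1 -> legal
(1,2): no bracket -> illegal
(1,3): flips 2 -> legal
(1,4): no bracket -> illegal
(1,5): flips 1 -> legal
(2,1): no bracket -> illegal
(2,5): no bracket -> illegal
(3,0): no bracket -> illegal
(3,1): flips 1 -> legal
(4,0): no bracket -> illegal
(4,2): no bracket -> illegal
(4,5): no bracket -> illegal
(5,0): no bracket -> illegal
(5,1): no bracket -> illegal
(5,2): no bracket -> illegal
(5,3): flips 3 -> legal
B mobility = 5
-- W to move --
(2,5): no bracket -> illegal
(4,2): flips 1 -> legal
(4,5): no bracket -> illegal
W mobility = 1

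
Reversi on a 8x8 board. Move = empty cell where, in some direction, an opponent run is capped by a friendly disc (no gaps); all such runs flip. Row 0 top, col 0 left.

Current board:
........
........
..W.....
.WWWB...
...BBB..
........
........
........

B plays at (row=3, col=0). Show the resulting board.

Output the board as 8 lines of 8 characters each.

Answer: ........
........
..W.....
BBBBB...
...BBB..
........
........
........

Derivation:
Place B at (3,0); scan 8 dirs for brackets.
Dir NW: edge -> no flip
Dir N: first cell '.' (not opp) -> no flip
Dir NE: first cell '.' (not opp) -> no flip
Dir W: edge -> no flip
Dir E: opp run (3,1) (3,2) (3,3) capped by B -> flip
Dir SW: edge -> no flip
Dir S: first cell '.' (not opp) -> no flip
Dir SE: first cell '.' (not opp) -> no flip
All flips: (3,1) (3,2) (3,3)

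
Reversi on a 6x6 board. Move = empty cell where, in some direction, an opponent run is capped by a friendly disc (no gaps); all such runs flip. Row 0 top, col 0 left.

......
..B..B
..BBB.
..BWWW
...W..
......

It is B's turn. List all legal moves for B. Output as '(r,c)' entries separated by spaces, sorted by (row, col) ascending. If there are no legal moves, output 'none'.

(2,5): no bracket -> illegal
(4,2): flips 1 -> legal
(4,4): flips 2 -> legal
(4,5): flips 1 -> legal
(5,2): no bracket -> illegal
(5,3): flips 2 -> legal
(5,4): flips 1 -> legal

Answer: (4,2) (4,4) (4,5) (5,3) (5,4)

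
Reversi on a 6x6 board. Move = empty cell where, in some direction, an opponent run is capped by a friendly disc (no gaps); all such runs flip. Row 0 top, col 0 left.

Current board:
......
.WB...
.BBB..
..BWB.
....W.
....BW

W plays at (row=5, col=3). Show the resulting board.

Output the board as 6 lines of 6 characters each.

Place W at (5,3); scan 8 dirs for brackets.
Dir NW: first cell '.' (not opp) -> no flip
Dir N: first cell '.' (not opp) -> no flip
Dir NE: first cell 'W' (not opp) -> no flip
Dir W: first cell '.' (not opp) -> no flip
Dir E: opp run (5,4) capped by W -> flip
Dir SW: edge -> no flip
Dir S: edge -> no flip
Dir SE: edge -> no flip
All flips: (5,4)

Answer: ......
.WB...
.BBB..
..BWB.
....W.
...WWW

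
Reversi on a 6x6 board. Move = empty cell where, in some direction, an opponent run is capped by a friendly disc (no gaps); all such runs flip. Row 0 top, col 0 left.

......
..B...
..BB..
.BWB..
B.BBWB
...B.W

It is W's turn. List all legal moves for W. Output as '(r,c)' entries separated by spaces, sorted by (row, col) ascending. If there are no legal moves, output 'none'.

Answer: (0,2) (1,1) (1,4) (3,0) (3,4) (3,5) (4,1) (5,2) (5,4)

Derivation:
(0,1): no bracket -> illegal
(0,2): flips 2 -> legal
(0,3): no bracket -> illegal
(1,1): flips 2 -> legal
(1,3): no bracket -> illegal
(1,4): flips 1 -> legal
(2,0): no bracket -> illegal
(2,1): no bracket -> illegal
(2,4): no bracket -> illegal
(3,0): flips 1 -> legal
(3,4): flips 1 -> legal
(3,5): flips 1 -> legal
(4,1): flips 2 -> legal
(5,0): no bracket -> illegal
(5,1): no bracket -> illegal
(5,2): flips 1 -> legal
(5,4): flips 1 -> legal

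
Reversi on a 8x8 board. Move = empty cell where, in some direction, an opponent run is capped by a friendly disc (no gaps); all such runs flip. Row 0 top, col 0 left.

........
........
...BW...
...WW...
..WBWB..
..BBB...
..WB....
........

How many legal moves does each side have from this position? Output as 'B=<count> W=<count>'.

Answer: B=9 W=8

Derivation:
-- B to move --
(1,3): no bracket -> illegal
(1,4): flips 3 -> legal
(1,5): no bracket -> illegal
(2,2): no bracket -> illegal
(2,5): flips 2 -> legal
(3,1): flips 1 -> legal
(3,2): flips 1 -> legal
(3,5): flips 1 -> legal
(4,1): flips 1 -> legal
(5,1): no bracket -> illegal
(5,5): no bracket -> illegal
(6,1): flips 1 -> legal
(7,1): flips 1 -> legal
(7,2): flips 1 -> legal
(7,3): no bracket -> illegal
B mobility = 9
-- W to move --
(1,2): flips 1 -> legal
(1,3): flips 1 -> legal
(1,4): no bracket -> illegal
(2,2): flips 1 -> legal
(3,2): no bracket -> illegal
(3,5): no bracket -> illegal
(3,6): no bracket -> illegal
(4,1): no bracket -> illegal
(4,6): flips 1 -> legal
(5,1): no bracket -> illegal
(5,5): no bracket -> illegal
(5,6): flips 1 -> legal
(6,1): flips 2 -> legal
(6,4): flips 3 -> legal
(6,5): no bracket -> illegal
(7,2): no bracket -> illegal
(7,3): flips 3 -> legal
(7,4): no bracket -> illegal
W mobility = 8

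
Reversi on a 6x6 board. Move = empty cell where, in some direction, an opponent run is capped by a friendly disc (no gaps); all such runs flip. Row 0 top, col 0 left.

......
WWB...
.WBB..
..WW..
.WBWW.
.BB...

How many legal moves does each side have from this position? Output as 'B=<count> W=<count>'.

-- B to move --
(0,0): flips 1 -> legal
(0,1): no bracket -> illegal
(0,2): no bracket -> illegal
(2,0): flips 1 -> legal
(2,4): flips 1 -> legal
(3,0): flips 2 -> legal
(3,1): flips 1 -> legal
(3,4): flips 1 -> legal
(3,5): no bracket -> illegal
(4,0): flips 1 -> legal
(4,5): flips 2 -> legal
(5,0): flips 2 -> legal
(5,3): flips 2 -> legal
(5,4): no bracket -> illegal
(5,5): flips 2 -> legal
B mobility = 11
-- W to move --
(0,1): no bracket -> illegal
(0,2): flips 2 -> legal
(0,3): flips 1 -> legal
(1,3): flips 2 -> legal
(1,4): flips 1 -> legal
(2,4): flips 2 -> legal
(3,1): no bracket -> illegal
(3,4): no bracket -> illegal
(4,0): no bracket -> illegal
(5,0): no bracket -> illegal
(5,3): no bracket -> illegal
W mobility = 5

Answer: B=11 W=5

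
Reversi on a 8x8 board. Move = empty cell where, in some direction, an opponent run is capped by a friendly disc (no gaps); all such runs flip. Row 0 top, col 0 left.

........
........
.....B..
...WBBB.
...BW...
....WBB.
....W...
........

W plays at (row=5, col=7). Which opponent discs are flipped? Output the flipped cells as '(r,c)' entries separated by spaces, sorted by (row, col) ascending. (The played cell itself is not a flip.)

Answer: (5,5) (5,6)

Derivation:
Dir NW: first cell '.' (not opp) -> no flip
Dir N: first cell '.' (not opp) -> no flip
Dir NE: edge -> no flip
Dir W: opp run (5,6) (5,5) capped by W -> flip
Dir E: edge -> no flip
Dir SW: first cell '.' (not opp) -> no flip
Dir S: first cell '.' (not opp) -> no flip
Dir SE: edge -> no flip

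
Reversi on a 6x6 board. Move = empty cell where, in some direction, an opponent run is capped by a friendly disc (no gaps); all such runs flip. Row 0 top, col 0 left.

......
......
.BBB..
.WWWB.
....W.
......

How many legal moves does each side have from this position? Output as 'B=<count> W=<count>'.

-- B to move --
(2,0): no bracket -> illegal
(2,4): no bracket -> illegal
(3,0): flips 3 -> legal
(3,5): no bracket -> illegal
(4,0): flips 1 -> legal
(4,1): flips 2 -> legal
(4,2): flips 1 -> legal
(4,3): flips 2 -> legal
(4,5): no bracket -> illegal
(5,3): no bracket -> illegal
(5,4): flips 1 -> legal
(5,5): flips 2 -> legal
B mobility = 7
-- W to move --
(1,0): flips 1 -> legal
(1,1): flips 2 -> legal
(1,2): flips 1 -> legal
(1,3): flips 2 -> legal
(1,4): flips 1 -> legal
(2,0): no bracket -> illegal
(2,4): flips 1 -> legal
(2,5): no bracket -> illegal
(3,0): no bracket -> illegal
(3,5): flips 1 -> legal
(4,3): no bracket -> illegal
(4,5): no bracket -> illegal
W mobility = 7

Answer: B=7 W=7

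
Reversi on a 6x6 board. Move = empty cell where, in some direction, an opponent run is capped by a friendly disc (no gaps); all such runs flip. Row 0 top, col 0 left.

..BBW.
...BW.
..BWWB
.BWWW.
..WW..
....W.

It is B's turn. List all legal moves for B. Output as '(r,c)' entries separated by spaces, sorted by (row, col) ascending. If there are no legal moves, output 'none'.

(0,5): flips 1 -> legal
(1,2): no bracket -> illegal
(1,5): flips 1 -> legal
(2,1): no bracket -> illegal
(3,5): flips 4 -> legal
(4,1): no bracket -> illegal
(4,4): flips 1 -> legal
(4,5): no bracket -> illegal
(5,1): no bracket -> illegal
(5,2): flips 4 -> legal
(5,3): flips 4 -> legal
(5,5): no bracket -> illegal

Answer: (0,5) (1,5) (3,5) (4,4) (5,2) (5,3)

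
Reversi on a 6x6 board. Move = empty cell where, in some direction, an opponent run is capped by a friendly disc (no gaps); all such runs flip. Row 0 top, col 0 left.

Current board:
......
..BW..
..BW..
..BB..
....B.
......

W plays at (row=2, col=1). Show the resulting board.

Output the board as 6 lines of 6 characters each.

Place W at (2,1); scan 8 dirs for brackets.
Dir NW: first cell '.' (not opp) -> no flip
Dir N: first cell '.' (not opp) -> no flip
Dir NE: opp run (1,2), next='.' -> no flip
Dir W: first cell '.' (not opp) -> no flip
Dir E: opp run (2,2) capped by W -> flip
Dir SW: first cell '.' (not opp) -> no flip
Dir S: first cell '.' (not opp) -> no flip
Dir SE: opp run (3,2), next='.' -> no flip
All flips: (2,2)

Answer: ......
..BW..
.WWW..
..BB..
....B.
......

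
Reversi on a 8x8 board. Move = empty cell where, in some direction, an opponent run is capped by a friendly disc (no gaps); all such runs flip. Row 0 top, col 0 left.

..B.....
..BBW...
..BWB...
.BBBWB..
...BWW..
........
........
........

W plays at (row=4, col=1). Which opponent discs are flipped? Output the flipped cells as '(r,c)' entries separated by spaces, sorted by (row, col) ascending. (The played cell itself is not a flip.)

Answer: (3,2)

Derivation:
Dir NW: first cell '.' (not opp) -> no flip
Dir N: opp run (3,1), next='.' -> no flip
Dir NE: opp run (3,2) capped by W -> flip
Dir W: first cell '.' (not opp) -> no flip
Dir E: first cell '.' (not opp) -> no flip
Dir SW: first cell '.' (not opp) -> no flip
Dir S: first cell '.' (not opp) -> no flip
Dir SE: first cell '.' (not opp) -> no flip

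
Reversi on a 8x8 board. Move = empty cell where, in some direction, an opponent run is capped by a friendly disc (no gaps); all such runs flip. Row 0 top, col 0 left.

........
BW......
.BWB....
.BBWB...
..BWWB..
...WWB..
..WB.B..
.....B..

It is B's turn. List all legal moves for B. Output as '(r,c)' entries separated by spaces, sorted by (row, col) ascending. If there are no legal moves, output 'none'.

Answer: (0,0) (0,1) (1,2) (1,3) (2,4) (5,2) (6,1) (6,4)

Derivation:
(0,0): flips 4 -> legal
(0,1): flips 1 -> legal
(0,2): no bracket -> illegal
(1,2): flips 2 -> legal
(1,3): flips 1 -> legal
(2,0): no bracket -> illegal
(2,4): flips 1 -> legal
(3,5): no bracket -> illegal
(5,1): no bracket -> illegal
(5,2): flips 3 -> legal
(6,1): flips 1 -> legal
(6,4): flips 3 -> legal
(7,1): no bracket -> illegal
(7,2): no bracket -> illegal
(7,3): no bracket -> illegal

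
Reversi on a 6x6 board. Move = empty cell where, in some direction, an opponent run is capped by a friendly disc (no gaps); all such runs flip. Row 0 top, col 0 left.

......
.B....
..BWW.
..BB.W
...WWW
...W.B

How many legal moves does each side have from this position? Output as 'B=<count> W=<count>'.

-- B to move --
(1,2): no bracket -> illegal
(1,3): flips 1 -> legal
(1,4): flips 1 -> legal
(1,5): flips 1 -> legal
(2,5): flips 4 -> legal
(3,4): no bracket -> illegal
(4,2): no bracket -> illegal
(5,2): no bracket -> illegal
(5,4): flips 1 -> legal
B mobility = 5
-- W to move --
(0,0): flips 3 -> legal
(0,1): no bracket -> illegal
(0,2): no bracket -> illegal
(1,0): no bracket -> illegal
(1,2): no bracket -> illegal
(1,3): no bracket -> illegal
(2,0): no bracket -> illegal
(2,1): flips 2 -> legal
(3,1): no bracket -> illegal
(3,4): no bracket -> illegal
(4,1): flips 1 -> legal
(4,2): flips 1 -> legal
(5,4): no bracket -> illegal
W mobility = 4

Answer: B=5 W=4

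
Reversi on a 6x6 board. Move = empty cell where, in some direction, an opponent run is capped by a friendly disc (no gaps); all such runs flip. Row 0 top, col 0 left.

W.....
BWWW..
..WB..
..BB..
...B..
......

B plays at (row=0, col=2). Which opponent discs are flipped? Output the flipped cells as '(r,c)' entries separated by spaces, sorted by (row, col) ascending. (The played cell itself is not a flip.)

Dir NW: edge -> no flip
Dir N: edge -> no flip
Dir NE: edge -> no flip
Dir W: first cell '.' (not opp) -> no flip
Dir E: first cell '.' (not opp) -> no flip
Dir SW: opp run (1,1), next='.' -> no flip
Dir S: opp run (1,2) (2,2) capped by B -> flip
Dir SE: opp run (1,3), next='.' -> no flip

Answer: (1,2) (2,2)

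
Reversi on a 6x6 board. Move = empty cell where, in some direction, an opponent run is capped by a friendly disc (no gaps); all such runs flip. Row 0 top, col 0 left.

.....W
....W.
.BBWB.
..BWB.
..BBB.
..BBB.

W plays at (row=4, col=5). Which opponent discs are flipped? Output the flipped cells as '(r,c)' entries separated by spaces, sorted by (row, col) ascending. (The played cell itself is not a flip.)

Dir NW: opp run (3,4) capped by W -> flip
Dir N: first cell '.' (not opp) -> no flip
Dir NE: edge -> no flip
Dir W: opp run (4,4) (4,3) (4,2), next='.' -> no flip
Dir E: edge -> no flip
Dir SW: opp run (5,4), next=edge -> no flip
Dir S: first cell '.' (not opp) -> no flip
Dir SE: edge -> no flip

Answer: (3,4)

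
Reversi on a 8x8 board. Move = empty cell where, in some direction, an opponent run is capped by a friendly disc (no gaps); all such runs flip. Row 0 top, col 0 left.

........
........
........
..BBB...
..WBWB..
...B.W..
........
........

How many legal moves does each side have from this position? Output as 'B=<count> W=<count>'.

Answer: B=8 W=6

Derivation:
-- B to move --
(3,1): flips 1 -> legal
(3,5): flips 1 -> legal
(4,1): flips 1 -> legal
(4,6): no bracket -> illegal
(5,1): flips 1 -> legal
(5,2): flips 1 -> legal
(5,4): flips 1 -> legal
(5,6): no bracket -> illegal
(6,4): no bracket -> illegal
(6,5): flips 1 -> legal
(6,6): flips 2 -> legal
B mobility = 8
-- W to move --
(2,1): no bracket -> illegal
(2,2): flips 2 -> legal
(2,3): no bracket -> illegal
(2,4): flips 2 -> legal
(2,5): no bracket -> illegal
(3,1): no bracket -> illegal
(3,5): flips 1 -> legal
(3,6): no bracket -> illegal
(4,1): no bracket -> illegal
(4,6): flips 1 -> legal
(5,2): no bracket -> illegal
(5,4): no bracket -> illegal
(5,6): no bracket -> illegal
(6,2): flips 1 -> legal
(6,3): no bracket -> illegal
(6,4): flips 1 -> legal
W mobility = 6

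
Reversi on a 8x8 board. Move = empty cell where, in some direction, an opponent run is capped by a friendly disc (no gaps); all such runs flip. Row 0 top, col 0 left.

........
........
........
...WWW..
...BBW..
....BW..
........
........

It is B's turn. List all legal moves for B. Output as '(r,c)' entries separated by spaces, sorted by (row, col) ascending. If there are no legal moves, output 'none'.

(2,2): flips 1 -> legal
(2,3): flips 1 -> legal
(2,4): flips 1 -> legal
(2,5): flips 1 -> legal
(2,6): flips 1 -> legal
(3,2): no bracket -> illegal
(3,6): flips 1 -> legal
(4,2): no bracket -> illegal
(4,6): flips 1 -> legal
(5,6): flips 1 -> legal
(6,4): no bracket -> illegal
(6,5): no bracket -> illegal
(6,6): flips 1 -> legal

Answer: (2,2) (2,3) (2,4) (2,5) (2,6) (3,6) (4,6) (5,6) (6,6)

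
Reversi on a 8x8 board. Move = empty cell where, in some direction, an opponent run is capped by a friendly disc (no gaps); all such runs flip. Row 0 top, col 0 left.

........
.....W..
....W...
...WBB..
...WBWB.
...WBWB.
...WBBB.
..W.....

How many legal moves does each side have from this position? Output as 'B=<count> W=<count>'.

Answer: B=8 W=13

Derivation:
-- B to move --
(0,4): no bracket -> illegal
(0,5): no bracket -> illegal
(0,6): no bracket -> illegal
(1,3): flips 1 -> legal
(1,4): flips 1 -> legal
(1,6): no bracket -> illegal
(2,2): flips 1 -> legal
(2,3): no bracket -> illegal
(2,5): no bracket -> illegal
(2,6): no bracket -> illegal
(3,2): flips 2 -> legal
(3,6): flips 1 -> legal
(4,2): flips 2 -> legal
(5,2): flips 2 -> legal
(6,1): no bracket -> illegal
(6,2): flips 2 -> legal
(7,1): no bracket -> illegal
(7,3): no bracket -> illegal
(7,4): no bracket -> illegal
B mobility = 8
-- W to move --
(2,3): flips 1 -> legal
(2,5): flips 2 -> legal
(2,6): flips 2 -> legal
(3,6): flips 2 -> legal
(3,7): flips 1 -> legal
(4,7): flips 1 -> legal
(5,7): flips 3 -> legal
(6,7): flips 4 -> legal
(7,3): flips 1 -> legal
(7,4): flips 4 -> legal
(7,5): flips 2 -> legal
(7,6): flips 2 -> legal
(7,7): flips 1 -> legal
W mobility = 13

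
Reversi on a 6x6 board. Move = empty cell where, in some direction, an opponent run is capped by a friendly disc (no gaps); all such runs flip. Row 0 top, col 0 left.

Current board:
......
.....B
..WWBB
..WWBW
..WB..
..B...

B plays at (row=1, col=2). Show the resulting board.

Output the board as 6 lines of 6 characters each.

Place B at (1,2); scan 8 dirs for brackets.
Dir NW: first cell '.' (not opp) -> no flip
Dir N: first cell '.' (not opp) -> no flip
Dir NE: first cell '.' (not opp) -> no flip
Dir W: first cell '.' (not opp) -> no flip
Dir E: first cell '.' (not opp) -> no flip
Dir SW: first cell '.' (not opp) -> no flip
Dir S: opp run (2,2) (3,2) (4,2) capped by B -> flip
Dir SE: opp run (2,3) capped by B -> flip
All flips: (2,2) (2,3) (3,2) (4,2)

Answer: ......
..B..B
..BBBB
..BWBW
..BB..
..B...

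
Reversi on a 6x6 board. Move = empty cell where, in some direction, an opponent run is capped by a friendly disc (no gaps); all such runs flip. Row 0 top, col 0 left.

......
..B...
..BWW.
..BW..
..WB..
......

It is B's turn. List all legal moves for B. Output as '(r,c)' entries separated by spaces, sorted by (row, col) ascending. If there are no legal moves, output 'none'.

(1,3): flips 2 -> legal
(1,4): flips 1 -> legal
(1,5): no bracket -> illegal
(2,5): flips 2 -> legal
(3,1): no bracket -> illegal
(3,4): flips 2 -> legal
(3,5): no bracket -> illegal
(4,1): flips 1 -> legal
(4,4): flips 1 -> legal
(5,1): no bracket -> illegal
(5,2): flips 1 -> legal
(5,3): no bracket -> illegal

Answer: (1,3) (1,4) (2,5) (3,4) (4,1) (4,4) (5,2)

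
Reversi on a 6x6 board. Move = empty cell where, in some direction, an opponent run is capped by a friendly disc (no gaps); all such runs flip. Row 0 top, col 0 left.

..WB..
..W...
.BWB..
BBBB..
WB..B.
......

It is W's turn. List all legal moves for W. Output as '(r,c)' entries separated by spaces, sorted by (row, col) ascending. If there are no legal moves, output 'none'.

(0,4): flips 1 -> legal
(1,0): no bracket -> illegal
(1,1): no bracket -> illegal
(1,3): no bracket -> illegal
(1,4): no bracket -> illegal
(2,0): flips 2 -> legal
(2,4): flips 1 -> legal
(3,4): flips 1 -> legal
(3,5): no bracket -> illegal
(4,2): flips 2 -> legal
(4,3): no bracket -> illegal
(4,5): no bracket -> illegal
(5,0): no bracket -> illegal
(5,1): no bracket -> illegal
(5,2): no bracket -> illegal
(5,3): no bracket -> illegal
(5,4): no bracket -> illegal
(5,5): flips 2 -> legal

Answer: (0,4) (2,0) (2,4) (3,4) (4,2) (5,5)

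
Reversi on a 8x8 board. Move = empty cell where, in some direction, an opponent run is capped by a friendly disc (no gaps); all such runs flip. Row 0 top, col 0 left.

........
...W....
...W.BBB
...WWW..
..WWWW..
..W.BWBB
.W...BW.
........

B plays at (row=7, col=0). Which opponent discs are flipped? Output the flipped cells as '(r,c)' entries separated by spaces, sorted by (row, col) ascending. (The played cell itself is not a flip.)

Dir NW: edge -> no flip
Dir N: first cell '.' (not opp) -> no flip
Dir NE: opp run (6,1) (5,2) (4,3) (3,4) capped by B -> flip
Dir W: edge -> no flip
Dir E: first cell '.' (not opp) -> no flip
Dir SW: edge -> no flip
Dir S: edge -> no flip
Dir SE: edge -> no flip

Answer: (3,4) (4,3) (5,2) (6,1)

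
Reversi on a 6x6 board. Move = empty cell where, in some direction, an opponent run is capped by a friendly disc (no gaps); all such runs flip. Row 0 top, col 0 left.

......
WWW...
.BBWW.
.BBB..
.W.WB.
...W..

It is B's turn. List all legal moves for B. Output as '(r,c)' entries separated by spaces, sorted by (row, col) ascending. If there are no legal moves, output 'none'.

Answer: (0,0) (0,1) (0,2) (0,3) (1,3) (1,4) (1,5) (2,5) (4,2) (5,0) (5,1) (5,4)

Derivation:
(0,0): flips 1 -> legal
(0,1): flips 1 -> legal
(0,2): flips 1 -> legal
(0,3): flips 1 -> legal
(1,3): flips 1 -> legal
(1,4): flips 1 -> legal
(1,5): flips 1 -> legal
(2,0): no bracket -> illegal
(2,5): flips 2 -> legal
(3,0): no bracket -> illegal
(3,4): no bracket -> illegal
(3,5): no bracket -> illegal
(4,0): no bracket -> illegal
(4,2): flips 1 -> legal
(5,0): flips 1 -> legal
(5,1): flips 1 -> legal
(5,2): no bracket -> illegal
(5,4): flips 1 -> legal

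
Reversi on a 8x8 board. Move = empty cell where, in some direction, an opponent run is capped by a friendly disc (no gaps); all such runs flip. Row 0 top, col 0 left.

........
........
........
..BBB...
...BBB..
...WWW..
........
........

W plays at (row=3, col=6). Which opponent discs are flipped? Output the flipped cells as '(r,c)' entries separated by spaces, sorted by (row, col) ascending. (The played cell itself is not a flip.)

Dir NW: first cell '.' (not opp) -> no flip
Dir N: first cell '.' (not opp) -> no flip
Dir NE: first cell '.' (not opp) -> no flip
Dir W: first cell '.' (not opp) -> no flip
Dir E: first cell '.' (not opp) -> no flip
Dir SW: opp run (4,5) capped by W -> flip
Dir S: first cell '.' (not opp) -> no flip
Dir SE: first cell '.' (not opp) -> no flip

Answer: (4,5)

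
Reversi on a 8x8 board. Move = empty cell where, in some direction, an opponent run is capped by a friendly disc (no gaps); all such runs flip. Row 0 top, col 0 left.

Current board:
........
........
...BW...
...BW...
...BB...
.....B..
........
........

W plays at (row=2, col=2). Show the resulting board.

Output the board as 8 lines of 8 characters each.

Answer: ........
........
..WWW...
...BW...
...BB...
.....B..
........
........

Derivation:
Place W at (2,2); scan 8 dirs for brackets.
Dir NW: first cell '.' (not opp) -> no flip
Dir N: first cell '.' (not opp) -> no flip
Dir NE: first cell '.' (not opp) -> no flip
Dir W: first cell '.' (not opp) -> no flip
Dir E: opp run (2,3) capped by W -> flip
Dir SW: first cell '.' (not opp) -> no flip
Dir S: first cell '.' (not opp) -> no flip
Dir SE: opp run (3,3) (4,4) (5,5), next='.' -> no flip
All flips: (2,3)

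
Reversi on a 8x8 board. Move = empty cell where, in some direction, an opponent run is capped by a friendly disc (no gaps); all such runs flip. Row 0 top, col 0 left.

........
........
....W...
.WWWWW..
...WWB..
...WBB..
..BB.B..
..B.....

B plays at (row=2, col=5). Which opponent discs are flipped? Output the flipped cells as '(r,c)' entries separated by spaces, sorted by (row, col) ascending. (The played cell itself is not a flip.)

Dir NW: first cell '.' (not opp) -> no flip
Dir N: first cell '.' (not opp) -> no flip
Dir NE: first cell '.' (not opp) -> no flip
Dir W: opp run (2,4), next='.' -> no flip
Dir E: first cell '.' (not opp) -> no flip
Dir SW: opp run (3,4) (4,3), next='.' -> no flip
Dir S: opp run (3,5) capped by B -> flip
Dir SE: first cell '.' (not opp) -> no flip

Answer: (3,5)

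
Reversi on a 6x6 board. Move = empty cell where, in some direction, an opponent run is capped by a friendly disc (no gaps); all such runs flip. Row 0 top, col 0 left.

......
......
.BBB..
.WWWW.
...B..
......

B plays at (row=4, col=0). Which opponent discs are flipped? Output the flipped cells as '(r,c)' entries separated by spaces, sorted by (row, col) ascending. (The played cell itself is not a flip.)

Answer: (3,1)

Derivation:
Dir NW: edge -> no flip
Dir N: first cell '.' (not opp) -> no flip
Dir NE: opp run (3,1) capped by B -> flip
Dir W: edge -> no flip
Dir E: first cell '.' (not opp) -> no flip
Dir SW: edge -> no flip
Dir S: first cell '.' (not opp) -> no flip
Dir SE: first cell '.' (not opp) -> no flip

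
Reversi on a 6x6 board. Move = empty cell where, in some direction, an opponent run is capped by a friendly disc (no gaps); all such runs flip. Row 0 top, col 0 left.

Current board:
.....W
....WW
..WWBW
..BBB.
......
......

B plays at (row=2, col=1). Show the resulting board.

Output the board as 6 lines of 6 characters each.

Answer: .....W
....WW
.BBBBW
..BBB.
......
......

Derivation:
Place B at (2,1); scan 8 dirs for brackets.
Dir NW: first cell '.' (not opp) -> no flip
Dir N: first cell '.' (not opp) -> no flip
Dir NE: first cell '.' (not opp) -> no flip
Dir W: first cell '.' (not opp) -> no flip
Dir E: opp run (2,2) (2,3) capped by B -> flip
Dir SW: first cell '.' (not opp) -> no flip
Dir S: first cell '.' (not opp) -> no flip
Dir SE: first cell 'B' (not opp) -> no flip
All flips: (2,2) (2,3)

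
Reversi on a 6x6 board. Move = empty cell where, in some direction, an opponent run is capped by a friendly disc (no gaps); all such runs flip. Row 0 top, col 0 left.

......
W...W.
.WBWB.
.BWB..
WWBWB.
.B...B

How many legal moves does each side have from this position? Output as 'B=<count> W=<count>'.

Answer: B=5 W=7

Derivation:
-- B to move --
(0,0): no bracket -> illegal
(0,1): no bracket -> illegal
(0,3): no bracket -> illegal
(0,4): flips 1 -> legal
(0,5): no bracket -> illegal
(1,1): flips 1 -> legal
(1,2): no bracket -> illegal
(1,3): flips 1 -> legal
(1,5): no bracket -> illegal
(2,0): flips 1 -> legal
(2,5): no bracket -> illegal
(3,0): no bracket -> illegal
(3,4): no bracket -> illegal
(5,0): no bracket -> illegal
(5,2): no bracket -> illegal
(5,3): flips 1 -> legal
(5,4): no bracket -> illegal
B mobility = 5
-- W to move --
(1,1): no bracket -> illegal
(1,2): flips 1 -> legal
(1,3): flips 2 -> legal
(1,5): no bracket -> illegal
(2,0): no bracket -> illegal
(2,5): flips 1 -> legal
(3,0): flips 1 -> legal
(3,4): flips 2 -> legal
(3,5): no bracket -> illegal
(4,5): flips 1 -> legal
(5,0): no bracket -> illegal
(5,2): flips 1 -> legal
(5,3): no bracket -> illegal
(5,4): no bracket -> illegal
W mobility = 7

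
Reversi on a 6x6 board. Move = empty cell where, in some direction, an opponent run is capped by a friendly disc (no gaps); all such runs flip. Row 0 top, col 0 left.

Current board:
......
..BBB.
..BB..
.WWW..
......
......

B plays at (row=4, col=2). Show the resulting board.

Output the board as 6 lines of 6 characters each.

Answer: ......
..BBB.
..BB..
.WBW..
..B...
......

Derivation:
Place B at (4,2); scan 8 dirs for brackets.
Dir NW: opp run (3,1), next='.' -> no flip
Dir N: opp run (3,2) capped by B -> flip
Dir NE: opp run (3,3), next='.' -> no flip
Dir W: first cell '.' (not opp) -> no flip
Dir E: first cell '.' (not opp) -> no flip
Dir SW: first cell '.' (not opp) -> no flip
Dir S: first cell '.' (not opp) -> no flip
Dir SE: first cell '.' (not opp) -> no flip
All flips: (3,2)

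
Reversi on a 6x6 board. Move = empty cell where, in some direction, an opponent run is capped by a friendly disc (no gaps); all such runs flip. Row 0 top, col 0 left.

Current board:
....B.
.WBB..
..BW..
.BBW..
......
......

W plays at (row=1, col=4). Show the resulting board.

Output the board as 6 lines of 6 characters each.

Answer: ....B.
.WWWW.
..BW..
.BBW..
......
......

Derivation:
Place W at (1,4); scan 8 dirs for brackets.
Dir NW: first cell '.' (not opp) -> no flip
Dir N: opp run (0,4), next=edge -> no flip
Dir NE: first cell '.' (not opp) -> no flip
Dir W: opp run (1,3) (1,2) capped by W -> flip
Dir E: first cell '.' (not opp) -> no flip
Dir SW: first cell 'W' (not opp) -> no flip
Dir S: first cell '.' (not opp) -> no flip
Dir SE: first cell '.' (not opp) -> no flip
All flips: (1,2) (1,3)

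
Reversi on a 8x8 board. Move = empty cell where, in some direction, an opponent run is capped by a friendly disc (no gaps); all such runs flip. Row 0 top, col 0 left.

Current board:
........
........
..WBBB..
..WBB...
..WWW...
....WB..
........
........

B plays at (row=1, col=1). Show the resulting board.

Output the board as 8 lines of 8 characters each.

Place B at (1,1); scan 8 dirs for brackets.
Dir NW: first cell '.' (not opp) -> no flip
Dir N: first cell '.' (not opp) -> no flip
Dir NE: first cell '.' (not opp) -> no flip
Dir W: first cell '.' (not opp) -> no flip
Dir E: first cell '.' (not opp) -> no flip
Dir SW: first cell '.' (not opp) -> no flip
Dir S: first cell '.' (not opp) -> no flip
Dir SE: opp run (2,2) capped by B -> flip
All flips: (2,2)

Answer: ........
.B......
..BBBB..
..WBB...
..WWW...
....WB..
........
........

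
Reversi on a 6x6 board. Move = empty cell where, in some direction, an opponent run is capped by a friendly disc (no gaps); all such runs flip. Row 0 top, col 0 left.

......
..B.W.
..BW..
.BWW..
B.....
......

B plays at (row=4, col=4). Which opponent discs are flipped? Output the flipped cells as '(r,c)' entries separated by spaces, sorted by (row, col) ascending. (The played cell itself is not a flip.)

Dir NW: opp run (3,3) capped by B -> flip
Dir N: first cell '.' (not opp) -> no flip
Dir NE: first cell '.' (not opp) -> no flip
Dir W: first cell '.' (not opp) -> no flip
Dir E: first cell '.' (not opp) -> no flip
Dir SW: first cell '.' (not opp) -> no flip
Dir S: first cell '.' (not opp) -> no flip
Dir SE: first cell '.' (not opp) -> no flip

Answer: (3,3)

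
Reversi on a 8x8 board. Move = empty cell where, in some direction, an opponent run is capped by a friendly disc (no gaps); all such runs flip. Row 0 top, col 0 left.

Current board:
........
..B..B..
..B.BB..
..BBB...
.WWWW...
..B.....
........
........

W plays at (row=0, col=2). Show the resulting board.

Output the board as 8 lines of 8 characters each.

Place W at (0,2); scan 8 dirs for brackets.
Dir NW: edge -> no flip
Dir N: edge -> no flip
Dir NE: edge -> no flip
Dir W: first cell '.' (not opp) -> no flip
Dir E: first cell '.' (not opp) -> no flip
Dir SW: first cell '.' (not opp) -> no flip
Dir S: opp run (1,2) (2,2) (3,2) capped by W -> flip
Dir SE: first cell '.' (not opp) -> no flip
All flips: (1,2) (2,2) (3,2)

Answer: ..W.....
..W..B..
..W.BB..
..WBB...
.WWWW...
..B.....
........
........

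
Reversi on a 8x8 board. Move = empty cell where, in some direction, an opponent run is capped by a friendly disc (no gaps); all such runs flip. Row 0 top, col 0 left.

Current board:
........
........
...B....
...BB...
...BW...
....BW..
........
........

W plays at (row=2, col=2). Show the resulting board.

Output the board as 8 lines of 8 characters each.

Answer: ........
........
..WB....
...WB...
...BW...
....BW..
........
........

Derivation:
Place W at (2,2); scan 8 dirs for brackets.
Dir NW: first cell '.' (not opp) -> no flip
Dir N: first cell '.' (not opp) -> no flip
Dir NE: first cell '.' (not opp) -> no flip
Dir W: first cell '.' (not opp) -> no flip
Dir E: opp run (2,3), next='.' -> no flip
Dir SW: first cell '.' (not opp) -> no flip
Dir S: first cell '.' (not opp) -> no flip
Dir SE: opp run (3,3) capped by W -> flip
All flips: (3,3)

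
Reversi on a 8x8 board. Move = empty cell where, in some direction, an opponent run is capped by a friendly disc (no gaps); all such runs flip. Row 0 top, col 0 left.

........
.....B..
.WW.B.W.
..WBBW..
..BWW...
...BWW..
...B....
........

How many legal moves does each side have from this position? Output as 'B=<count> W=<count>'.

Answer: B=12 W=10

Derivation:
-- B to move --
(1,0): no bracket -> illegal
(1,1): flips 1 -> legal
(1,2): flips 2 -> legal
(1,3): no bracket -> illegal
(1,6): no bracket -> illegal
(1,7): flips 3 -> legal
(2,0): no bracket -> illegal
(2,3): no bracket -> illegal
(2,5): no bracket -> illegal
(2,7): no bracket -> illegal
(3,0): no bracket -> illegal
(3,1): flips 1 -> legal
(3,6): flips 1 -> legal
(3,7): flips 1 -> legal
(4,1): no bracket -> illegal
(4,5): flips 3 -> legal
(4,6): flips 1 -> legal
(5,2): flips 1 -> legal
(5,6): flips 2 -> legal
(6,4): flips 2 -> legal
(6,5): no bracket -> illegal
(6,6): flips 2 -> legal
B mobility = 12
-- W to move --
(0,4): flips 1 -> legal
(0,5): no bracket -> illegal
(0,6): no bracket -> illegal
(1,3): flips 1 -> legal
(1,4): flips 2 -> legal
(1,6): no bracket -> illegal
(2,3): flips 1 -> legal
(2,5): flips 1 -> legal
(3,1): no bracket -> illegal
(4,1): flips 1 -> legal
(4,5): no bracket -> illegal
(5,1): no bracket -> illegal
(5,2): flips 2 -> legal
(6,2): flips 1 -> legal
(6,4): no bracket -> illegal
(7,2): flips 1 -> legal
(7,3): flips 2 -> legal
(7,4): no bracket -> illegal
W mobility = 10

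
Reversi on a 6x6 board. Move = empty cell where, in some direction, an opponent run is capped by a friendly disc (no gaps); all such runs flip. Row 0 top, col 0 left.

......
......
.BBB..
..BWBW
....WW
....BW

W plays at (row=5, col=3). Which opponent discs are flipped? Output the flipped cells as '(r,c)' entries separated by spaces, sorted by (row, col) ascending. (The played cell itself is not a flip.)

Dir NW: first cell '.' (not opp) -> no flip
Dir N: first cell '.' (not opp) -> no flip
Dir NE: first cell 'W' (not opp) -> no flip
Dir W: first cell '.' (not opp) -> no flip
Dir E: opp run (5,4) capped by W -> flip
Dir SW: edge -> no flip
Dir S: edge -> no flip
Dir SE: edge -> no flip

Answer: (5,4)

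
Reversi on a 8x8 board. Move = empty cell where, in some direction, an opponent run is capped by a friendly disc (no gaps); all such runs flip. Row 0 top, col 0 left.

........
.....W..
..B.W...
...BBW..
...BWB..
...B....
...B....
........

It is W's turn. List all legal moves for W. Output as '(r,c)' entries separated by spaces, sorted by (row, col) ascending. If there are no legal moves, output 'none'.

Answer: (1,1) (3,2) (4,2) (4,6) (5,5) (6,2)

Derivation:
(1,1): flips 2 -> legal
(1,2): no bracket -> illegal
(1,3): no bracket -> illegal
(2,1): no bracket -> illegal
(2,3): no bracket -> illegal
(2,5): no bracket -> illegal
(3,1): no bracket -> illegal
(3,2): flips 2 -> legal
(3,6): no bracket -> illegal
(4,2): flips 2 -> legal
(4,6): flips 1 -> legal
(5,2): no bracket -> illegal
(5,4): no bracket -> illegal
(5,5): flips 1 -> legal
(5,6): no bracket -> illegal
(6,2): flips 1 -> legal
(6,4): no bracket -> illegal
(7,2): no bracket -> illegal
(7,3): no bracket -> illegal
(7,4): no bracket -> illegal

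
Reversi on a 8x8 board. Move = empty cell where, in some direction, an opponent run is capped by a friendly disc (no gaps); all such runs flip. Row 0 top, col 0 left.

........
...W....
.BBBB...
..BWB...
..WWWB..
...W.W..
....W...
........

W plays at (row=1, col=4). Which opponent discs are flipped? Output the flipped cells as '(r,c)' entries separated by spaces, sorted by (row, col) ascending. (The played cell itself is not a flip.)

Answer: (2,4) (3,4)

Derivation:
Dir NW: first cell '.' (not opp) -> no flip
Dir N: first cell '.' (not opp) -> no flip
Dir NE: first cell '.' (not opp) -> no flip
Dir W: first cell 'W' (not opp) -> no flip
Dir E: first cell '.' (not opp) -> no flip
Dir SW: opp run (2,3) (3,2), next='.' -> no flip
Dir S: opp run (2,4) (3,4) capped by W -> flip
Dir SE: first cell '.' (not opp) -> no flip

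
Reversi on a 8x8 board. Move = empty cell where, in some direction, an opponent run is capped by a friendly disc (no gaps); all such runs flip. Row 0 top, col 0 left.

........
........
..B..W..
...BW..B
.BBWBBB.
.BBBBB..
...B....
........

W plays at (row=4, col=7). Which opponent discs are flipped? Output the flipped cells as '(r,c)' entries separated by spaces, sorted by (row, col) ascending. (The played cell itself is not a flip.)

Dir NW: first cell '.' (not opp) -> no flip
Dir N: opp run (3,7), next='.' -> no flip
Dir NE: edge -> no flip
Dir W: opp run (4,6) (4,5) (4,4) capped by W -> flip
Dir E: edge -> no flip
Dir SW: first cell '.' (not opp) -> no flip
Dir S: first cell '.' (not opp) -> no flip
Dir SE: edge -> no flip

Answer: (4,4) (4,5) (4,6)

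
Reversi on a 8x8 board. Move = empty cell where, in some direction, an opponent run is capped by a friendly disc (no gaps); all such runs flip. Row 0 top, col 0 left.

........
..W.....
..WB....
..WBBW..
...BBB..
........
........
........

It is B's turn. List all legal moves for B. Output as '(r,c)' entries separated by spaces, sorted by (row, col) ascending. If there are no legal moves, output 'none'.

Answer: (0,1) (1,1) (2,1) (2,5) (2,6) (3,1) (3,6) (4,1)

Derivation:
(0,1): flips 1 -> legal
(0,2): no bracket -> illegal
(0,3): no bracket -> illegal
(1,1): flips 1 -> legal
(1,3): no bracket -> illegal
(2,1): flips 2 -> legal
(2,4): no bracket -> illegal
(2,5): flips 1 -> legal
(2,6): flips 1 -> legal
(3,1): flips 1 -> legal
(3,6): flips 1 -> legal
(4,1): flips 1 -> legal
(4,2): no bracket -> illegal
(4,6): no bracket -> illegal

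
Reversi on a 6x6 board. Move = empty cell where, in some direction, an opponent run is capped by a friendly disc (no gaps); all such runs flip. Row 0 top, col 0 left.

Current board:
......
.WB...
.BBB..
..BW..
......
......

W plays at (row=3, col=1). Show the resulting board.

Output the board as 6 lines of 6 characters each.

Place W at (3,1); scan 8 dirs for brackets.
Dir NW: first cell '.' (not opp) -> no flip
Dir N: opp run (2,1) capped by W -> flip
Dir NE: opp run (2,2), next='.' -> no flip
Dir W: first cell '.' (not opp) -> no flip
Dir E: opp run (3,2) capped by W -> flip
Dir SW: first cell '.' (not opp) -> no flip
Dir S: first cell '.' (not opp) -> no flip
Dir SE: first cell '.' (not opp) -> no flip
All flips: (2,1) (3,2)

Answer: ......
.WB...
.WBB..
.WWW..
......
......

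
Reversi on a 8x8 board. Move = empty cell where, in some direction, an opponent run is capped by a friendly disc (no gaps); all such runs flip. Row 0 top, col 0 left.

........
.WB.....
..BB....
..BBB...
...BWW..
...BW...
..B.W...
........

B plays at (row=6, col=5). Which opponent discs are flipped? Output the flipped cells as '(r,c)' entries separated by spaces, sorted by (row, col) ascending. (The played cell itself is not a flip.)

Dir NW: opp run (5,4) capped by B -> flip
Dir N: first cell '.' (not opp) -> no flip
Dir NE: first cell '.' (not opp) -> no flip
Dir W: opp run (6,4), next='.' -> no flip
Dir E: first cell '.' (not opp) -> no flip
Dir SW: first cell '.' (not opp) -> no flip
Dir S: first cell '.' (not opp) -> no flip
Dir SE: first cell '.' (not opp) -> no flip

Answer: (5,4)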